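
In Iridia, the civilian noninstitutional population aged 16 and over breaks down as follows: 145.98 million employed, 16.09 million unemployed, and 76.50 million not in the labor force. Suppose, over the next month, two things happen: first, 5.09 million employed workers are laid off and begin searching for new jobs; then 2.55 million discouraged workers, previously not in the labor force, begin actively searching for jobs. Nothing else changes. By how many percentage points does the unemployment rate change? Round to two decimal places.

Initially, labor force = 145.98 + 16.09 = 162.07 million, so u = 16.09/162.07 = 9.93%.
After the first change, employed falls and unemployed rises by 5.09; labor force unchanged → E = 140.89, U = 21.18, labor force = 162.07 million.
After the second change, unemployed and labor force both rise by 2.55 → E = 140.89, U = 23.73, labor force = 164.62 million.
New unemployment rate = 23.73 / 164.62 = 14.42%.
Change = 14.42% − 9.93% = +4.49 percentage points.

The unemployment rate changes by +4.49 percentage points.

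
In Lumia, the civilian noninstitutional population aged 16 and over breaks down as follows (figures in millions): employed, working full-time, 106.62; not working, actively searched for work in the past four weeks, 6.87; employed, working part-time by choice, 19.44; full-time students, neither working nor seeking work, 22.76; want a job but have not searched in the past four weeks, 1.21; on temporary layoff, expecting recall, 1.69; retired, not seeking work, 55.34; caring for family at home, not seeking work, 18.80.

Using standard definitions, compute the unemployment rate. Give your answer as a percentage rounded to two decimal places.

Unemployment rate ≈ 6.36%.

Employed = 106.62 + 19.44 = 126.06 million.
Unemployed = 6.87 + 1.69 = 8.56 million (jobless and actively searching, or on temporary layoff).
Labor force = 126.06 + 8.56 = 134.62 million.
Unemployment rate = 8.56 / 134.62 = 6.36%.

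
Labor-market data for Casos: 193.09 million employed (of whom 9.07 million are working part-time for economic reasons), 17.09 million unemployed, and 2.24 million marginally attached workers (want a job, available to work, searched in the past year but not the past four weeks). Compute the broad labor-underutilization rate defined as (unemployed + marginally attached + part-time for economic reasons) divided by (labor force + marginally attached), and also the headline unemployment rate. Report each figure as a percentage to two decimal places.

Broad underutilization rate ≈ 13.37%; headline unemployment rate ≈ 8.13%.

Labor force = 193.09 + 17.09 = 210.18 million.
Numerator = 17.09 + 2.24 + 9.07 = 28.40 million.
Denominator = 210.18 + 2.24 = 212.42 million.
Broad rate = 28.40 / 212.42 = 13.37%.
Headline unemployment rate = 17.09 / 210.18 = 8.13%.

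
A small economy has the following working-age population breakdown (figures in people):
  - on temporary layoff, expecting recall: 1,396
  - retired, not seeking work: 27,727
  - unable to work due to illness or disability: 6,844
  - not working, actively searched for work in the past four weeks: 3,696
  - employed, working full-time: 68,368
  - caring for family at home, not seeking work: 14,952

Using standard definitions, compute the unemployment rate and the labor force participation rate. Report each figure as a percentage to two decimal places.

Unemployment rate ≈ 6.93%; labor force participation rate ≈ 59.73%.

Employed = 68,368.
Unemployed = 1,396 + 3,696 = 5,092 (jobless and actively searching, or on temporary layoff).
Labor force = 68,368 + 5,092 = 73,460.
Not in labor force = 27,727 + 6,844 + 14,952 = 49,523 (those not working and not actively searching are outside the labor force).
Civilian working-age population = 73,460 + 49,523 = 122,983.
Unemployment rate = 5,092 / 73,460 = 6.93%.
Labor force participation rate = 73,460 / 122,983 = 59.73%.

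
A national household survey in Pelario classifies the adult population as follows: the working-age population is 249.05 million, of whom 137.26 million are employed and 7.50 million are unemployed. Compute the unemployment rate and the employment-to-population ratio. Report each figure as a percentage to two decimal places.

Labor force = employed + unemployed = 137.26 + 7.50 = 144.76 million.
Unemployment rate = 7.50 / 144.76 = 5.18%.
Employment-population ratio = 137.26 / 249.05 = 55.11%.

Unemployment rate ≈ 5.18%; employment-population ratio ≈ 55.11%.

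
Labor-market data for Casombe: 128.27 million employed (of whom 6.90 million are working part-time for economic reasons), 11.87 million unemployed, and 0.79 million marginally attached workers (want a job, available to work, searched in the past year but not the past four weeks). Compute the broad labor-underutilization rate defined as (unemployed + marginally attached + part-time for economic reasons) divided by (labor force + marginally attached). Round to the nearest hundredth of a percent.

Labor force = 128.27 + 11.87 = 140.14 million.
Numerator = 11.87 + 0.79 + 6.90 = 19.56 million.
Denominator = 140.14 + 0.79 = 140.93 million.
Broad rate = 19.56 / 140.93 = 13.88%.

Broad underutilization rate ≈ 13.88%.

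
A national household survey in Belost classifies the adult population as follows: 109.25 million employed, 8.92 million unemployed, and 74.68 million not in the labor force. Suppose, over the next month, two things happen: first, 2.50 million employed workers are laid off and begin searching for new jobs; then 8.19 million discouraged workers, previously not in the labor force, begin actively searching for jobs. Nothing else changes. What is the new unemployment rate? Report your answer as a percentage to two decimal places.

Initially, labor force = 109.25 + 8.92 = 118.17 million, so u = 8.92/118.17 = 7.55%.
After the first change, employed falls and unemployed rises by 2.50; labor force unchanged → E = 106.75, U = 11.42, labor force = 118.17 million.
After the second change, unemployed and labor force both rise by 8.19 → E = 106.75, U = 19.61, labor force = 126.36 million.
New unemployment rate = 19.61 / 126.36 = 15.52%.

New unemployment rate ≈ 15.52%.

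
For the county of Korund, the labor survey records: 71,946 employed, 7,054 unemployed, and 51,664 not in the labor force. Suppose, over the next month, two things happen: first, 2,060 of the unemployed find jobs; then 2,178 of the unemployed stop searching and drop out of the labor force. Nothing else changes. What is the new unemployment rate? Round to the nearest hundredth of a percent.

New unemployment rate ≈ 3.67%.

Initially, labor force = 71,946 + 7,054 = 79,000, so u = 7,054/79,000 = 8.93%.
After the first change, unemployed falls and employed rises by 2,060; labor force unchanged → E = 74,006, U = 4,994, labor force = 79,000.
After the second change, unemployed and labor force both fall by 2,178 → E = 74,006, U = 2,816, labor force = 76,822.
New unemployment rate = 2,816 / 76,822 = 3.67%.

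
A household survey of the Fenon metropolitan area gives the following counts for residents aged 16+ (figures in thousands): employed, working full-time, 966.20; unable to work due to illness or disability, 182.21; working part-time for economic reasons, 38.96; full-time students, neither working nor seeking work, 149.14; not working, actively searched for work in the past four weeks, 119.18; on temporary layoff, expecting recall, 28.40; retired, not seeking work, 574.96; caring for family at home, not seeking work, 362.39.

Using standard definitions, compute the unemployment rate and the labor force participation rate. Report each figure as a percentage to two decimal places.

Employed = 966.20 + 38.96 = 1,005.16 thousand (anyone who worked, including part-time for economic reasons, counts as employed).
Unemployed = 119.18 + 28.40 = 147.58 thousand (jobless and actively searching, or on temporary layoff).
Labor force = 1,005.16 + 147.58 = 1,152.74 thousand.
Not in labor force = 182.21 + 149.14 + 574.96 + 362.39 = 1,268.70 thousand (those not working and not actively searching are outside the labor force).
Civilian working-age population = 1,152.74 + 1,268.70 = 2,421.44 thousand.
Unemployment rate = 147.58 / 1,152.74 = 12.80%.
Labor force participation rate = 1,152.74 / 2,421.44 = 47.61%.

Unemployment rate ≈ 12.80%; labor force participation rate ≈ 47.61%.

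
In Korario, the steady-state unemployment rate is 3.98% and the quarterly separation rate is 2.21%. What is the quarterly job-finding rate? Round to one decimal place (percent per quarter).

Job-finding rate ≈ 53.3% per quarter.

From u* = s/(s+f): f = s·(1−u)/u.
f = 2.21 × (1 − 0.0398) / 0.0398 = 2.1220 / 0.0398 ≈ 53.3% per quarter.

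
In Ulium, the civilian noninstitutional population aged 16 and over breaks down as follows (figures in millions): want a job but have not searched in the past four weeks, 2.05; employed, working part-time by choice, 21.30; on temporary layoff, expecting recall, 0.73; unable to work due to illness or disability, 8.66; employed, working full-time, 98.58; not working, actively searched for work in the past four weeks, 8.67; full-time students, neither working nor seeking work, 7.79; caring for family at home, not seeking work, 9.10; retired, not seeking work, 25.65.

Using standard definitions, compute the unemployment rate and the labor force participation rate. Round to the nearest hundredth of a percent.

Unemployment rate ≈ 7.27%; labor force participation rate ≈ 70.83%.

Employed = 21.30 + 98.58 = 119.88 million.
Unemployed = 0.73 + 8.67 = 9.40 million (jobless and actively searching, or on temporary layoff).
Labor force = 119.88 + 9.40 = 129.28 million.
Not in labor force = 2.05 + 8.66 + 7.79 + 9.10 + 25.65 = 53.25 million (those not working and not actively searching are outside the labor force — including those who want a job but have given up searching).
Civilian working-age population = 129.28 + 53.25 = 182.53 million.
Unemployment rate = 9.40 / 129.28 = 7.27%.
Labor force participation rate = 129.28 / 182.53 = 70.83%.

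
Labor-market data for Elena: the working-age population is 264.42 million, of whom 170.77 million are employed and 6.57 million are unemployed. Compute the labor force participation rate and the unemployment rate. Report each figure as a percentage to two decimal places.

Labor force = employed + unemployed = 170.77 + 6.57 = 177.34 million.
Unemployment rate = 6.57 / 177.34 = 3.70%.
Labor force participation rate = 177.34 / 264.42 = 67.07%.

Labor force participation rate ≈ 67.07%; unemployment rate ≈ 3.70%.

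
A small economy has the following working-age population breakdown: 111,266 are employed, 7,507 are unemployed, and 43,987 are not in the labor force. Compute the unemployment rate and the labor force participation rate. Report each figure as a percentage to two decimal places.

Unemployment rate ≈ 6.32%; labor force participation rate ≈ 72.97%.

Labor force = employed + unemployed = 111,266 + 7,507 = 118,773.
Working-age population = 118,773 + 43,987 = 162,760.
Unemployment rate = 7,507 / 118,773 = 6.32%.
Labor force participation rate = 118,773 / 162,760 = 72.97%.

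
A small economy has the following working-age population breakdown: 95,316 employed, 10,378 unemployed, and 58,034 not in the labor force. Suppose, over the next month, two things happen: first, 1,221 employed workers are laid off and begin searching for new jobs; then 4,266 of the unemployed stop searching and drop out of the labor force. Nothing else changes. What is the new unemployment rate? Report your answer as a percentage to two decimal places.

Initially, labor force = 95,316 + 10,378 = 105,694, so u = 10,378/105,694 = 9.82%.
After the first change, employed falls and unemployed rises by 1,221; labor force unchanged → E = 94,095, U = 11,599, labor force = 105,694.
After the second change, unemployed and labor force both fall by 4,266 → E = 94,095, U = 7,333, labor force = 101,428.
New unemployment rate = 7,333 / 101,428 = 7.23%.

New unemployment rate ≈ 7.23%.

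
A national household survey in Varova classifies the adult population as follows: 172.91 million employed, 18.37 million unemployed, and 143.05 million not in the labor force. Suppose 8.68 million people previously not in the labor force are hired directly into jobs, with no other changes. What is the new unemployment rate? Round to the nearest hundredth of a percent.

New unemployment rate ≈ 9.19%.

Initially, labor force = 172.91 + 18.37 = 191.28 million, so u = 18.37/191.28 = 9.60%.
After the change, employed and labor force both rise by 8.68; unemployed unchanged → E = 181.59, U = 18.37, labor force = 199.96 million.
New unemployment rate = 18.37 / 199.96 = 9.19%.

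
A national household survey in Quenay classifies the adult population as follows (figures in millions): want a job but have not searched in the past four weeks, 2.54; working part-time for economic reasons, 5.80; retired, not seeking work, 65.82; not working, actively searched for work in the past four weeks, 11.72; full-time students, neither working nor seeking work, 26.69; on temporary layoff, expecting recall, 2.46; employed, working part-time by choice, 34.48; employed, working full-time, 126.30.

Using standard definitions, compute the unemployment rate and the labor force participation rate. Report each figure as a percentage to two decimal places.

Employed = 5.80 + 34.48 + 126.30 = 166.58 million (anyone who worked, including part-time for economic reasons, counts as employed).
Unemployed = 11.72 + 2.46 = 14.18 million (jobless and actively searching, or on temporary layoff).
Labor force = 166.58 + 14.18 = 180.76 million.
Not in labor force = 2.54 + 65.82 + 26.69 = 95.05 million (those not working and not actively searching are outside the labor force — including those who want a job but have given up searching).
Civilian working-age population = 180.76 + 95.05 = 275.81 million.
Unemployment rate = 14.18 / 180.76 = 7.84%.
Labor force participation rate = 180.76 / 275.81 = 65.54%.

Unemployment rate ≈ 7.84%; labor force participation rate ≈ 65.54%.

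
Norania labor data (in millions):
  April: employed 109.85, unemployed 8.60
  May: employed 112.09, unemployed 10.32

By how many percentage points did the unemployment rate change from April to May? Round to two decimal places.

April: labor force = 109.85 + 8.60 = 118.45; u = 8.60/118.45 = 7.26%.
May: labor force = 112.09 + 10.32 = 122.41; u = 10.32/122.41 = 8.43%.
Change = 8.43% − 7.26% = +1.17 pp.

The unemployment rate changed by +1.17 percentage points.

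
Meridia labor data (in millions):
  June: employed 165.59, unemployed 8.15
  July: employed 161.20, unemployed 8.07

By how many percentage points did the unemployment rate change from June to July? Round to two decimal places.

June: labor force = 165.59 + 8.15 = 173.74; u = 8.15/173.74 = 4.69%.
July: labor force = 161.20 + 8.07 = 169.27; u = 8.07/169.27 = 4.77%.
Change = 4.77% − 4.69% = +0.08 pp.

The unemployment rate changed by +0.08 percentage points.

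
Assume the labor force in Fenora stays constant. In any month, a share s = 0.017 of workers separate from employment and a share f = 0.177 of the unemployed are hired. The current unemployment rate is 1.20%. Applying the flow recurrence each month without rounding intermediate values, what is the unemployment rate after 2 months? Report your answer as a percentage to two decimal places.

Unemployment rate after two months ≈ 3.85%.

With a fixed labor force, u_{t+1} = u_t + s·(1−u_t) − f·u_t = u_t·(1−s−f) + s.
Here 1−s−f = 0.806 and s = 0.017.
u_1 = 0.012000 × 0.806 + 0.017 = 0.026672.
u_2 = 0.026672 × 0.806 + 0.017 = 0.038498.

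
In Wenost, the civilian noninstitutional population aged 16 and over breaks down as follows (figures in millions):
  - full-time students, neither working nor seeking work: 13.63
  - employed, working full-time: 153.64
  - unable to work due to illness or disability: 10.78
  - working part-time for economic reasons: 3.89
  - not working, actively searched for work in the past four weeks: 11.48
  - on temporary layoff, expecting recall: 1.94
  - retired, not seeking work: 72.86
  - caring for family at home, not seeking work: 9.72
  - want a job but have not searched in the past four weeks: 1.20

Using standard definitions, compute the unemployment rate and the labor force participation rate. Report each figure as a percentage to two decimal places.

Employed = 153.64 + 3.89 = 157.53 million (anyone who worked, including part-time for economic reasons, counts as employed).
Unemployed = 11.48 + 1.94 = 13.42 million (jobless and actively searching, or on temporary layoff).
Labor force = 157.53 + 13.42 = 170.95 million.
Not in labor force = 13.63 + 10.78 + 72.86 + 9.72 + 1.20 = 108.19 million (those not working and not actively searching are outside the labor force — including those who want a job but have given up searching).
Civilian working-age population = 170.95 + 108.19 = 279.14 million.
Unemployment rate = 13.42 / 170.95 = 7.85%.
Labor force participation rate = 170.95 / 279.14 = 61.24%.

Unemployment rate ≈ 7.85%; labor force participation rate ≈ 61.24%.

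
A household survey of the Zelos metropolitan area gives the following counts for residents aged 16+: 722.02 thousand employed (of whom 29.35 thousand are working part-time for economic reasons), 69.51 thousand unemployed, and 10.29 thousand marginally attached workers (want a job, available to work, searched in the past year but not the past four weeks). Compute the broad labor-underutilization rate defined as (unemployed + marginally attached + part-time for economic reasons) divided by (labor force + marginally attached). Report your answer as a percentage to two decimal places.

Labor force = 722.02 + 69.51 = 791.53 thousand.
Numerator = 69.51 + 10.29 + 29.35 = 109.15 thousand.
Denominator = 791.53 + 10.29 = 801.82 thousand.
Broad rate = 109.15 / 801.82 = 13.61%.

Broad underutilization rate ≈ 13.61%.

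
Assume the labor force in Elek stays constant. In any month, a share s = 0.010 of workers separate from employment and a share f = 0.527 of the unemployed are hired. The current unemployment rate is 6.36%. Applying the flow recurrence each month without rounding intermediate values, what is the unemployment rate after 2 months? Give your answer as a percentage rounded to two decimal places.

With a fixed labor force, u_{t+1} = u_t + s·(1−u_t) − f·u_t = u_t·(1−s−f) + s.
Here 1−s−f = 0.463 and s = 0.010.
u_1 = 0.063600 × 0.463 + 0.010 = 0.039447.
u_2 = 0.039447 × 0.463 + 0.010 = 0.028264.

Unemployment rate after two months ≈ 2.83%.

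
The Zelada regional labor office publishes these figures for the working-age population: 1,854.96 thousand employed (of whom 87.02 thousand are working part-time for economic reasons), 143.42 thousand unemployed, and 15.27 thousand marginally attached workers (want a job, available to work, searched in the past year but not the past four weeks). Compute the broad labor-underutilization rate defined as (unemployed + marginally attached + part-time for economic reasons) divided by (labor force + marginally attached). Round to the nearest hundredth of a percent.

Labor force = 1,854.96 + 143.42 = 1,998.38 thousand.
Numerator = 143.42 + 15.27 + 87.02 = 245.71 thousand.
Denominator = 1,998.38 + 15.27 = 2,013.65 thousand.
Broad rate = 245.71 / 2,013.65 = 12.20%.

Broad underutilization rate ≈ 12.20%.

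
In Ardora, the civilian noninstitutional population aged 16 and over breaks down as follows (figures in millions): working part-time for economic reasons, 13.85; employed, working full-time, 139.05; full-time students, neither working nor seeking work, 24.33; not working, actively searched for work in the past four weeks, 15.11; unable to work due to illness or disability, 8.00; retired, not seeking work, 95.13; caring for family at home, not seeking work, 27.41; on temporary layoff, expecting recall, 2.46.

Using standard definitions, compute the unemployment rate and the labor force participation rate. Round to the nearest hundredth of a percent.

Unemployment rate ≈ 10.31%; labor force participation rate ≈ 52.40%.

Employed = 13.85 + 139.05 = 152.90 million (anyone who worked, including part-time for economic reasons, counts as employed).
Unemployed = 15.11 + 2.46 = 17.57 million (jobless and actively searching, or on temporary layoff).
Labor force = 152.90 + 17.57 = 170.47 million.
Not in labor force = 24.33 + 8.00 + 95.13 + 27.41 = 154.87 million (those not working and not actively searching are outside the labor force).
Civilian working-age population = 170.47 + 154.87 = 325.34 million.
Unemployment rate = 17.57 / 170.47 = 10.31%.
Labor force participation rate = 170.47 / 325.34 = 52.40%.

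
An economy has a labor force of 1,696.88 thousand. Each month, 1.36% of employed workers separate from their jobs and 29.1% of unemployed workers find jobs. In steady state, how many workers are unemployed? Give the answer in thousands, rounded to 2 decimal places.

About 75.76 thousand are unemployed in steady state.

Steady-state unemployment rate u* = s/(s+f) = 1.36/(1.36+29.1) = 0.044649.
Unemployed = u* × labor force = 0.044649 × 1,696.88 ≈ 75.76 thousand.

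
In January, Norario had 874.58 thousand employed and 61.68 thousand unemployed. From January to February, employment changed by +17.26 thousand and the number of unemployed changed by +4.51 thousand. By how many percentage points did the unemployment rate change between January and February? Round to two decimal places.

The unemployment rate changed by +0.32 percentage points.

January: labor force = 874.58 + 61.68 = 936.26; u = 61.68/936.26 = 6.59%.
February: labor force = 891.84 + 66.19 = 958.03; u = 66.19/958.03 = 6.91%.
Change = 6.91% − 6.59% = +0.32 pp.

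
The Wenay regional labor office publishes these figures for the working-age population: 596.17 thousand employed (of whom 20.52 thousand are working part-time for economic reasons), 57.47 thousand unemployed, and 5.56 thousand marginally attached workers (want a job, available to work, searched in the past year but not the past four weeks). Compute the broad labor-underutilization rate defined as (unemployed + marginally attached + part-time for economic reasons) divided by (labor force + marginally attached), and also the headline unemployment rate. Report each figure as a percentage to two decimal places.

Broad underutilization rate ≈ 12.67%; headline unemployment rate ≈ 8.79%.

Labor force = 596.17 + 57.47 = 653.64 thousand.
Numerator = 57.47 + 5.56 + 20.52 = 83.55 thousand.
Denominator = 653.64 + 5.56 = 659.20 thousand.
Broad rate = 83.55 / 659.20 = 12.67%.
Headline unemployment rate = 57.47 / 653.64 = 8.79%.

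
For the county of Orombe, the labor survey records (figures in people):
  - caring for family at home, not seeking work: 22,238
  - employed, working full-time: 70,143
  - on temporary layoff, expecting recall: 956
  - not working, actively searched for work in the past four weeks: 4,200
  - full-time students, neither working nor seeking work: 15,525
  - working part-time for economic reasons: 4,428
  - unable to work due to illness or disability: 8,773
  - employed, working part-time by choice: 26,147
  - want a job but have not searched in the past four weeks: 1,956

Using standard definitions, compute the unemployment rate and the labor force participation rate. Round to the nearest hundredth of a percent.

Unemployment rate ≈ 4.87%; labor force participation rate ≈ 68.59%.

Employed = 70,143 + 4,428 + 26,147 = 100,718 (anyone who worked, including part-time for economic reasons, counts as employed).
Unemployed = 956 + 4,200 = 5,156 (jobless and actively searching, or on temporary layoff).
Labor force = 100,718 + 5,156 = 105,874.
Not in labor force = 22,238 + 15,525 + 8,773 + 1,956 = 48,492 (those not working and not actively searching are outside the labor force — including those who want a job but have given up searching).
Civilian working-age population = 105,874 + 48,492 = 154,366.
Unemployment rate = 5,156 / 105,874 = 4.87%.
Labor force participation rate = 105,874 / 154,366 = 68.59%.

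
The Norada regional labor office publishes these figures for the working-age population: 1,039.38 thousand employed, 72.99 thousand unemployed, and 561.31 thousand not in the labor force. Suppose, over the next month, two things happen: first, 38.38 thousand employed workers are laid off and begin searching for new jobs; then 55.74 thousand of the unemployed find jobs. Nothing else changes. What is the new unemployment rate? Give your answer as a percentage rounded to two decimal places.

Initially, labor force = 1,039.38 + 72.99 = 1,112.37 thousand, so u = 72.99/1,112.37 = 6.56%.
After the first change, employed falls and unemployed rises by 38.38; labor force unchanged → E = 1,001.00, U = 111.37, labor force = 1,112.37 thousand.
After the second change, unemployed falls and employed rises by 55.74; labor force unchanged → E = 1,056.74, U = 55.63, labor force = 1,112.37 thousand.
New unemployment rate = 55.63 / 1,112.37 = 5.00%.

New unemployment rate ≈ 5.00%.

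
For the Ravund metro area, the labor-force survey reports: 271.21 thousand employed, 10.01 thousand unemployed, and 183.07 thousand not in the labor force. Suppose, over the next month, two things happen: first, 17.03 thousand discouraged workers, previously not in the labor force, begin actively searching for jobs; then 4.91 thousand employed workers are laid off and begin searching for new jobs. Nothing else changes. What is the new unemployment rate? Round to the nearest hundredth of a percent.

New unemployment rate ≈ 10.71%.

Initially, labor force = 271.21 + 10.01 = 281.22 thousand, so u = 10.01/281.22 = 3.56%.
After the first change, unemployed and labor force both rise by 17.03 → E = 271.21, U = 27.04, labor force = 298.25 thousand.
After the second change, employed falls and unemployed rises by 4.91; labor force unchanged → E = 266.30, U = 31.95, labor force = 298.25 thousand.
New unemployment rate = 31.95 / 298.25 = 10.71%.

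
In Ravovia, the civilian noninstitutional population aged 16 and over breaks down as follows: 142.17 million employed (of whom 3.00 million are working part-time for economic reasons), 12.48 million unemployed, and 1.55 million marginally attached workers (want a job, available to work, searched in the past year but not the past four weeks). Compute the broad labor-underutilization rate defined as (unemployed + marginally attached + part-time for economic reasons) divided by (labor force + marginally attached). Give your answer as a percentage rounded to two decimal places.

Labor force = 142.17 + 12.48 = 154.65 million.
Numerator = 12.48 + 1.55 + 3.00 = 17.03 million.
Denominator = 154.65 + 1.55 = 156.20 million.
Broad rate = 17.03 / 156.20 = 10.90%.

Broad underutilization rate ≈ 10.90%.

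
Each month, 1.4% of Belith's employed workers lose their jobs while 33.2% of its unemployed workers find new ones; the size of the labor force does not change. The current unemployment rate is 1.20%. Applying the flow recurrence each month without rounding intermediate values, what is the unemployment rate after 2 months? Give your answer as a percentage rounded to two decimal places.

Unemployment rate after two months ≈ 2.83%.

With a fixed labor force, u_{t+1} = u_t + s·(1−u_t) − f·u_t = u_t·(1−s−f) + s.
Here 1−s−f = 0.654 and s = 0.014.
u_1 = 0.012000 × 0.654 + 0.014 = 0.021848.
u_2 = 0.021848 × 0.654 + 0.014 = 0.028289.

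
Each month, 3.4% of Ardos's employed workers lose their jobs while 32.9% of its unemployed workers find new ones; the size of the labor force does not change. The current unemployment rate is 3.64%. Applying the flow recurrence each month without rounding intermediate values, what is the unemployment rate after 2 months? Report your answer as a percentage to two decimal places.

With a fixed labor force, u_{t+1} = u_t + s·(1−u_t) − f·u_t = u_t·(1−s−f) + s.
Here 1−s−f = 0.637 and s = 0.034.
u_1 = 0.036400 × 0.637 + 0.034 = 0.057187.
u_2 = 0.057187 × 0.637 + 0.034 = 0.070428.

Unemployment rate after two months ≈ 7.04%.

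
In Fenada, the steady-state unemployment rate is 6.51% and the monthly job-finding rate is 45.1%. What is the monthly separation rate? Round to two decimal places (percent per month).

Separation rate ≈ 3.14% per month.

From u* = s/(s+f): s = u·f/(1−u).
s = 0.0651 × 45.1 / (1 − 0.0651) = 2.9360 / 0.9349 ≈ 3.14% per month.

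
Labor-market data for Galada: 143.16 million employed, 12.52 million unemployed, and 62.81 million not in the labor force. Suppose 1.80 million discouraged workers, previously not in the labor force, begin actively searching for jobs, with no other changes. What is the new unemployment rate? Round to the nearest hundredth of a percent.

New unemployment rate ≈ 9.09%.

Initially, labor force = 143.16 + 12.52 = 155.68 million, so u = 12.52/155.68 = 8.04%.
After the change, unemployed and labor force both rise by 1.80 → E = 143.16, U = 14.32, labor force = 157.48 million.
New unemployment rate = 14.32 / 157.48 = 9.09%.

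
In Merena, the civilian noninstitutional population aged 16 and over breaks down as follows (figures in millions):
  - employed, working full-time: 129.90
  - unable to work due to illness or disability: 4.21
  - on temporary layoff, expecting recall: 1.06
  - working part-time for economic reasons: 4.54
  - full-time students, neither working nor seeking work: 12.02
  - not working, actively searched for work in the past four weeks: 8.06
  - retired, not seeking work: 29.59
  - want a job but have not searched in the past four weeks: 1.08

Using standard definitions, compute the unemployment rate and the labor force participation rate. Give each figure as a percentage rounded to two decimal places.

Unemployment rate ≈ 6.35%; labor force participation rate ≈ 75.38%.

Employed = 129.90 + 4.54 = 134.44 million (anyone who worked, including part-time for economic reasons, counts as employed).
Unemployed = 1.06 + 8.06 = 9.12 million (jobless and actively searching, or on temporary layoff).
Labor force = 134.44 + 9.12 = 143.56 million.
Not in labor force = 4.21 + 12.02 + 29.59 + 1.08 = 46.90 million (those not working and not actively searching are outside the labor force — including those who want a job but have given up searching).
Civilian working-age population = 143.56 + 46.90 = 190.46 million.
Unemployment rate = 9.12 / 143.56 = 6.35%.
Labor force participation rate = 143.56 / 190.46 = 75.38%.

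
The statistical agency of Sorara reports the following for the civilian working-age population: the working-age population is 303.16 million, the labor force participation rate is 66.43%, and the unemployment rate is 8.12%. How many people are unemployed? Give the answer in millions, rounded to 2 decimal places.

Labor force = 0.6643 × 303.16 = 201.39 million.
Unemployed = 0.0812 × 201.39 ≈ 16.35 million.

About 16.35 million are unemployed.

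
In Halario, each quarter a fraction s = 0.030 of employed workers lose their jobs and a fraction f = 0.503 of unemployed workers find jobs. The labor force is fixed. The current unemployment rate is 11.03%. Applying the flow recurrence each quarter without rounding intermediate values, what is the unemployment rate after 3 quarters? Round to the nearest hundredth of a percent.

With a fixed labor force, u_{t+1} = u_t + s·(1−u_t) − f·u_t = u_t·(1−s−f) + s.
Here 1−s−f = 0.467 and s = 0.030.
u_1 = 0.110300 × 0.467 + 0.030 = 0.081510.
u_2 = 0.081510 × 0.467 + 0.030 = 0.068065.
u_3 = 0.068065 × 0.467 + 0.030 = 0.061786.

Unemployment rate after three quarters ≈ 6.18%.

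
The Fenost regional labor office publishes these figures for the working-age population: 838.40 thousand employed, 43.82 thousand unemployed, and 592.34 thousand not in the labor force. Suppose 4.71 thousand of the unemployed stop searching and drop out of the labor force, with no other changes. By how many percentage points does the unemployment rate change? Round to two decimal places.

Initially, labor force = 838.40 + 43.82 = 882.22 thousand, so u = 43.82/882.22 = 4.97%.
After the change, unemployed and labor force both fall by 4.71 → E = 838.40, U = 39.11, labor force = 877.51 thousand.
New unemployment rate = 39.11 / 877.51 = 4.46%.
Change = 4.46% − 4.97% = −0.51 percentage points.

The unemployment rate changes by −0.51 percentage points.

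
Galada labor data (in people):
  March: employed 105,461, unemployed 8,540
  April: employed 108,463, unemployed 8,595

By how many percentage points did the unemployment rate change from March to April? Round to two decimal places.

The unemployment rate changed by −0.15 percentage points.

March: labor force = 105,461 + 8,540 = 114,001; u = 8,540/114,001 = 7.49%.
April: labor force = 108,463 + 8,595 = 117,058; u = 8,595/117,058 = 7.34%.
Change = 7.34% − 7.49% = −0.15 pp.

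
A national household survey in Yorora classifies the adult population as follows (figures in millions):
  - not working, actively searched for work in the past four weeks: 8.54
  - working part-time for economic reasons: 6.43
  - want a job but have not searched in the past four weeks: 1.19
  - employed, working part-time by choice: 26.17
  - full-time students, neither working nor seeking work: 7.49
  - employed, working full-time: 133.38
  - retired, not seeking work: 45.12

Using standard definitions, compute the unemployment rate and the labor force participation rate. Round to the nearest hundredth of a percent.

Employed = 6.43 + 26.17 + 133.38 = 165.98 million (anyone who worked, including part-time for economic reasons, counts as employed).
Unemployed = 8.54 million.
Labor force = 165.98 + 8.54 = 174.52 million.
Not in labor force = 1.19 + 7.49 + 45.12 = 53.80 million (those not working and not actively searching are outside the labor force — including those who want a job but have given up searching).
Civilian working-age population = 174.52 + 53.80 = 228.32 million.
Unemployment rate = 8.54 / 174.52 = 4.89%.
Labor force participation rate = 174.52 / 228.32 = 76.44%.

Unemployment rate ≈ 4.89%; labor force participation rate ≈ 76.44%.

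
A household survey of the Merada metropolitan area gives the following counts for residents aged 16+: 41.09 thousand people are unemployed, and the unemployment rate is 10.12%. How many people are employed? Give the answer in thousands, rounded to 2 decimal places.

Labor force = U / u = 41.09 / 0.1012 ≈ 406.03 thousand.
Employed = labor force − unemployed = 406.03 − 41.09 = 364.94 thousand.

About 364.94 thousand are employed.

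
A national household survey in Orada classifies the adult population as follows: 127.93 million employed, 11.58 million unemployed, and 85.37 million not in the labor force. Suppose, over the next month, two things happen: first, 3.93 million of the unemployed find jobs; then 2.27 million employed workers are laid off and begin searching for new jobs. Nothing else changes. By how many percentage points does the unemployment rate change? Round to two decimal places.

Initially, labor force = 127.93 + 11.58 = 139.51 million, so u = 11.58/139.51 = 8.30%.
After the first change, unemployed falls and employed rises by 3.93; labor force unchanged → E = 131.86, U = 7.65, labor force = 139.51 million.
After the second change, employed falls and unemployed rises by 2.27; labor force unchanged → E = 129.59, U = 9.92, labor force = 139.51 million.
New unemployment rate = 9.92 / 139.51 = 7.11%.
Change = 7.11% − 8.30% = −1.19 percentage points.

The unemployment rate changes by −1.19 percentage points.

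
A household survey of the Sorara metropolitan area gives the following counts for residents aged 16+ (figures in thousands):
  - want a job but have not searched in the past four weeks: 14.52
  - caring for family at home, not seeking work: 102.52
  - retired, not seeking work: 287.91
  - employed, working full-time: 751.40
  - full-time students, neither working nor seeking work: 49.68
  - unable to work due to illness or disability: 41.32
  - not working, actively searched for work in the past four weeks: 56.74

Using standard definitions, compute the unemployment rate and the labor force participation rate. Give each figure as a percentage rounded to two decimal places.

Unemployment rate ≈ 7.02%; labor force participation rate ≈ 61.97%.

Employed = 751.40 thousand.
Unemployed = 56.74 thousand.
Labor force = 751.40 + 56.74 = 808.14 thousand.
Not in labor force = 14.52 + 102.52 + 287.91 + 49.68 + 41.32 = 495.95 thousand (those not working and not actively searching are outside the labor force — including those who want a job but have given up searching).
Civilian working-age population = 808.14 + 495.95 = 1,304.09 thousand.
Unemployment rate = 56.74 / 808.14 = 7.02%.
Labor force participation rate = 808.14 / 1,304.09 = 61.97%.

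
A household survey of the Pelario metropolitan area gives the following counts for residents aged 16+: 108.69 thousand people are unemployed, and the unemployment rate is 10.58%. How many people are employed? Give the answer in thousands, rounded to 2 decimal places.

About 918.63 thousand are employed.

Labor force = U / u = 108.69 / 0.1058 ≈ 1,027.32 thousand.
Employed = labor force − unemployed = 1,027.32 − 108.69 = 918.63 thousand.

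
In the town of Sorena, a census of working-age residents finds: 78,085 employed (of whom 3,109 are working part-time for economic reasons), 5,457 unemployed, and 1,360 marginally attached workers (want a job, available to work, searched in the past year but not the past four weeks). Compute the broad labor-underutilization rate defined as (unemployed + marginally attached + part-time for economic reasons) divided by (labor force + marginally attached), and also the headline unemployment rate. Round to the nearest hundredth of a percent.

Broad underutilization rate ≈ 11.69%; headline unemployment rate ≈ 6.53%.

Labor force = 78,085 + 5,457 = 83,542.
Numerator = 5,457 + 1,360 + 3,109 = 9,926.
Denominator = 83,542 + 1,360 = 84,902.
Broad rate = 9,926 / 84,902 = 11.69%.
Headline unemployment rate = 5,457 / 83,542 = 6.53%.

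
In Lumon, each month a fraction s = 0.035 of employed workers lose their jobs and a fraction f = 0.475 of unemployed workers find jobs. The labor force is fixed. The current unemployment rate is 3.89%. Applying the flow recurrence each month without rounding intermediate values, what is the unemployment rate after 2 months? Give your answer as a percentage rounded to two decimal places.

With a fixed labor force, u_{t+1} = u_t + s·(1−u_t) − f·u_t = u_t·(1−s−f) + s.
Here 1−s−f = 0.490 and s = 0.035.
u_1 = 0.038900 × 0.490 + 0.035 = 0.054061.
u_2 = 0.054061 × 0.490 + 0.035 = 0.061490.

Unemployment rate after two months ≈ 6.15%.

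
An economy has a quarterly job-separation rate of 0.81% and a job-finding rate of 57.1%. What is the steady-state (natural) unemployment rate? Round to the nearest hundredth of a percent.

At steady state the flows balance: s·E = f·U, so U/(E+U) = s/(s+f).
u* = 0.81 / (0.81 + 57.1) = 0.81 / 57.91 = 1.40%.

Steady-state unemployment rate ≈ 1.40%.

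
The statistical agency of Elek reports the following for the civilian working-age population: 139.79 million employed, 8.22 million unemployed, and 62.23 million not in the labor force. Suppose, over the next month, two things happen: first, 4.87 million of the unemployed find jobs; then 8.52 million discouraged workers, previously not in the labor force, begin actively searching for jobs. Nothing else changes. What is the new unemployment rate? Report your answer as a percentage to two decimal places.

Initially, labor force = 139.79 + 8.22 = 148.01 million, so u = 8.22/148.01 = 5.55%.
After the first change, unemployed falls and employed rises by 4.87; labor force unchanged → E = 144.66, U = 3.35, labor force = 148.01 million.
After the second change, unemployed and labor force both rise by 8.52 → E = 144.66, U = 11.87, labor force = 156.53 million.
New unemployment rate = 11.87 / 156.53 = 7.58%.

New unemployment rate ≈ 7.58%.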